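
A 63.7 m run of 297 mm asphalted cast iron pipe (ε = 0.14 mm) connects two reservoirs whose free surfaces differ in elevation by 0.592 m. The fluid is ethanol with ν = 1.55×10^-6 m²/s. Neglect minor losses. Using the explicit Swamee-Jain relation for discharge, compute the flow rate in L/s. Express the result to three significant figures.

Swamee-Jain (Type II): Q = -0.965·√(gD⁵h_f/L)·ln[ε/(3.7D) + √(3.17ν²L/(gD³h_f))]
√(gD⁵h_f/L) = √(9.81·0.297⁵·0.592/63.7) = 0.01451
ε/(3.7D) = 1.27×10^-4; √(3.17ν²L/(gD³h_f)) = 5.65×10^-5
Q = -0.965·0.01451·ln(1.839×10^-4) = 0.1205 m³/s
Check: V = 1.74 m/s, Re = 3.33×10^5, f = 0.01803, h_f = 0.596 m ≈ 0.592 m ✓

Q ≈ 120 L/s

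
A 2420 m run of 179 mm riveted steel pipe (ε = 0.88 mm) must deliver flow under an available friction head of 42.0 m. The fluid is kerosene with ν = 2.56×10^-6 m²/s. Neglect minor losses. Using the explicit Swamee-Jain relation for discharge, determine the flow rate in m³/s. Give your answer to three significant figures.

Q ≈ 0.0352 m³/s

Swamee-Jain (Type II): Q = -0.965·√(gD⁵h_f/L)·ln[ε/(3.7D) + √(3.17ν²L/(gD³h_f))]
√(gD⁵h_f/L) = √(9.81·0.179⁵·42.0/2420) = 0.005594
ε/(3.7D) = 0.00133; √(3.17ν²L/(gD³h_f)) = 1.46×10^-4
Q = -0.965·0.005594·ln(0.001475) = 0.03519 m³/s
Check: V = 1.40 m/s, Re = 9.78×10^4, f = 0.03144, h_f = 42.4 m ≈ 42.0 m ✓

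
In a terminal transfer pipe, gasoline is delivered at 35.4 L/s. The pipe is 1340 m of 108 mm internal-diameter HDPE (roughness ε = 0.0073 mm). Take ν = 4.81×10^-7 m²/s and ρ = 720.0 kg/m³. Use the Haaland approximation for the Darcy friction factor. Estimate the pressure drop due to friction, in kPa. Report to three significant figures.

Δp ≈ 868 kPa

V = 4Q/(πD²) = 4·0.0354/(π·0.108²) = 3.864 m/s
Re = VD/ν = 3.864·0.108/4.81×10^-7 = 8.68×10^5 → turbulent
ε/D = 0.0073/108 = 6.76×10^-5
Haaland: f = 0.01301
h_f = f(L/D)V²/(2g) = 0.01301·(1340/0.108)·3.864²/(2·9.81) = 122.8 m
Δp = ρg·h_f = 720.0·9.81·122.8 = 867.6 kPa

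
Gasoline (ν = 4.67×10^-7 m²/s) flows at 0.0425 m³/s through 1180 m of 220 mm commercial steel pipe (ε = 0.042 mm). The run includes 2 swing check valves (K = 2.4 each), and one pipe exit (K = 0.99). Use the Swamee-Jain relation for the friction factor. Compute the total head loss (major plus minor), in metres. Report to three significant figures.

H_L ≈ 5.62 m

V = 4Q/(πD²) = 1.118 m/s; V²/2g = 0.06371 m
Re = 5.27×10^5, ε/D = 1.91×10^-4 → f = 0.01536 (Swamee-Jain)
Major: h_f = f(L/D)·V²/2g = 0.01536·5364·0.06371 = 5.248 m
Minor: ΣK = 5.79; h_m = ΣK·V²/2g = 0.3689 m
Total H_L = 5.248 + 0.3689 = 5.616 m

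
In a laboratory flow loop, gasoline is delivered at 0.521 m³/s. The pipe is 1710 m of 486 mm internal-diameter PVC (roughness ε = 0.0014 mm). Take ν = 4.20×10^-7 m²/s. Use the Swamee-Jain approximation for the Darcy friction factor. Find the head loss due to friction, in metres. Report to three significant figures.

V = 4Q/(πD²) = 4·0.521/(π·0.486²) = 2.809 m/s
Re = VD/ν = 2.809·0.486/4.20×10^-7 = 3.25×10^6 → turbulent
ε/D = 0.0014/486 = 2.88×10^-6
Swamee-Jain: f = 0.009760
h_f = f(L/D)V²/(2g) = 0.009760·(1710/0.486)·2.809²/(2·9.81) = 13.81 m

h_f ≈ 13.8 m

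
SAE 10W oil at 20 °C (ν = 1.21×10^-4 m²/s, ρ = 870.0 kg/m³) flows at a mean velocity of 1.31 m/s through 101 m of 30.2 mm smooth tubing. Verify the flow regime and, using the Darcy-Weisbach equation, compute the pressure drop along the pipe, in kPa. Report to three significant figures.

Re = VD/ν = 1.31·0.03020/1.21×10^-4 = 327 → laminar (Re < 2300)
f = 64/Re = 0.1957
h_f = f(L/D)V²/(2g) = 0.1957·(101/0.03020)·1.31²/(2·9.81) = 57.26 m
Δp = ρg·h_f = 870.0·9.81·57.26 = 488.7 kPa

Δp ≈ 489 kPa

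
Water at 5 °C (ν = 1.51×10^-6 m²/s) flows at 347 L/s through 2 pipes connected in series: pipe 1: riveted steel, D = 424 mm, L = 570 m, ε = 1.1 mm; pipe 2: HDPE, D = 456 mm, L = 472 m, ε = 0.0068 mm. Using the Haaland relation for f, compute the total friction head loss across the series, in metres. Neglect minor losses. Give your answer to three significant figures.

Pipe 1: V = 2.458 m/s, Re = 6.90×10^5, ε/D = 0.00259, f = 0.02538, h_1 = f(L/D)V²/2g = 10.50 m
Pipe 2: V = 2.125 m/s, Re = 6.42×10^5, ε/D = 1.49×10^-5, f = 0.01270, h_2 = f(L/D)V²/2g = 3.026 m
Series → Q common, losses add: H = Σh = 13.53 m

H ≈ 13.5 m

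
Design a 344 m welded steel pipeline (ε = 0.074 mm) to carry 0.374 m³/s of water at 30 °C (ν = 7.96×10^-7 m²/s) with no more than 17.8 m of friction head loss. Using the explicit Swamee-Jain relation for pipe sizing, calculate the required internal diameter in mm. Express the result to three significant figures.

D ≈ 323 mm

Swamee-Jain (Type III): D = 0.66·[ε^1.25·(LQ²/(gh_f))^4.75 + ν·Q^9.4·(L/(gh_f))^5.2]^0.04
LQ²/(gh_f) = 0.2756; L/(gh_f) = 1.970
Term 1 = ε^1.25·(…)^4.75 = 1.51×10^-8; Term 2 = ν·Q^9.4·(…)^5.2 = 2.61×10^-9
D = 0.66·(1.51×10^-8 + 2.61×10^-9)^0.04 = 0.3232 m = 323 mm
Check: V = 4.56 m/s, Re = 1.85×10^6, f = 0.01469, h_f = 16.6 m ≈ 17.8 m ✓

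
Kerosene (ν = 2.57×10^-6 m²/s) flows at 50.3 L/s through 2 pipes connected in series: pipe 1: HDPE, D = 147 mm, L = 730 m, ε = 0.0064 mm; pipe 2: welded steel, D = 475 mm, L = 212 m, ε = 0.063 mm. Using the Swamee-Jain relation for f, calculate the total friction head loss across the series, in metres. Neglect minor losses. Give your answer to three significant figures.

Pipe 1: V = 2.964 m/s, Re = 1.70×10^5, ε/D = 4.35×10^-5, f = 0.01640, h_1 = f(L/D)V²/2g = 36.46 m
Pipe 2: V = 0.2839 m/s, Re = 5.25×10^4, ε/D = 1.33×10^-4, f = 0.02108, h_2 = f(L/D)V²/2g = 0.03864 m
Series → Q common, losses add: H = Σh = 36.50 m

H ≈ 36.5 m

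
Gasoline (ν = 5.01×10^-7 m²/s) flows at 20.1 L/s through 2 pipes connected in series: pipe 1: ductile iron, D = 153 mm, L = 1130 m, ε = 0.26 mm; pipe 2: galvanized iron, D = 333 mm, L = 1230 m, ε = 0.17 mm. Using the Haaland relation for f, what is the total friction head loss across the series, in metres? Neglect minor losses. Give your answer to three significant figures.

H ≈ 10.5 m

Pipe 1: V = 1.093 m/s, Re = 3.34×10^5, ε/D = 0.00170, f = 0.02302, h_1 = f(L/D)V²/2g = 10.36 m
Pipe 2: V = 0.2308 m/s, Re = 1.53×10^5, ε/D = 5.11×10^-4, f = 0.01916, h_2 = f(L/D)V²/2g = 0.1921 m
Series → Q common, losses add: H = Σh = 10.55 m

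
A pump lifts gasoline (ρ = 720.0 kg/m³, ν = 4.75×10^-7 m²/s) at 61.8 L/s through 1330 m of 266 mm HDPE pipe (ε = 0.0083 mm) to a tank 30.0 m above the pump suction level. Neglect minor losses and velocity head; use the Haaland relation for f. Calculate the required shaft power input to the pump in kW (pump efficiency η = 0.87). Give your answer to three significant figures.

V = 4Q/(πD²) = 1.112 m/s; Re = 6.23×10^5; ε/D = 3.12×10^-5; f = 0.01300
h_f = f(L/D)V²/2g = 4.097 m
Total head H = z + h_f = 30.0 + 4.097 = 34.10 m
P_hyd = ρgQH = 720.0·9.81·0.0618·34.10 = 14.88 kW
P_shaft = P_hyd/η = 14.88/0.87 = 17.11 kW

P_shaft ≈ 17.1 kW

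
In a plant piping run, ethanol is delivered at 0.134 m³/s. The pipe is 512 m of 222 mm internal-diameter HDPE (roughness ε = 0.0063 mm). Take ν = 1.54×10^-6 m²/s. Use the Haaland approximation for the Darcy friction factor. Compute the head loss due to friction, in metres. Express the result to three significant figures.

h_f ≈ 18.9 m

V = 4Q/(πD²) = 4·0.134/(π·0.222²) = 3.462 m/s
Re = VD/ν = 3.462·0.222/1.54×10^-6 = 4.99×10^5 → turbulent
ε/D = 0.0063/222 = 2.84×10^-5
Haaland: f = 0.01341
h_f = f(L/D)V²/(2g) = 0.01341·(512/0.222)·3.462²/(2·9.81) = 18.89 m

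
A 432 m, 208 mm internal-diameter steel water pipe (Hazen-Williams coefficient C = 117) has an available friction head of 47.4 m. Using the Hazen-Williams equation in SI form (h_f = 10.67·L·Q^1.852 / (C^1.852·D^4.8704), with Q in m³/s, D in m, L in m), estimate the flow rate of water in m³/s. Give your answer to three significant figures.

Rearranging: Q = [h_f·C^1.852·D^4.8704 / (10.67·L)]^(1/1.852)
Q = [47.4·117^1.852·0.208^4.8704 / (10.67·432)]^0.540 = 0.1590 m³/s

Q ≈ 0.159 m³/s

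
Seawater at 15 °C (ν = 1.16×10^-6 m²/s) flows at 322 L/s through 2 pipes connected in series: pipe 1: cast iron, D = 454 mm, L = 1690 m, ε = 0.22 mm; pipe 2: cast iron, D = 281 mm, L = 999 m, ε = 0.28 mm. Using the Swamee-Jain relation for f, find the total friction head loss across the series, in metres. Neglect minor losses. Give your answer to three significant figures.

H ≈ 110 m

Pipe 1: V = 1.989 m/s, Re = 7.78×10^5, ε/D = 4.85×10^-4, f = 0.01734, h_1 = f(L/D)V²/2g = 13.02 m
Pipe 2: V = 5.192 m/s, Re = 1.26×10^6, ε/D = 9.96×10^-4, f = 0.01994, h_2 = f(L/D)V²/2g = 97.41 m
Series → Q common, losses add: H = Σh = 110.4 m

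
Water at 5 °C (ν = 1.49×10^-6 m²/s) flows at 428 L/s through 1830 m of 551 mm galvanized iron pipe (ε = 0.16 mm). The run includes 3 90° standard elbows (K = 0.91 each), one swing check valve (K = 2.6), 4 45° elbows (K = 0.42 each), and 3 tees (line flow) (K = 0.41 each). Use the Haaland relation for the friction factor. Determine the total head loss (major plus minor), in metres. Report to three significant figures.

V = 4Q/(πD²) = 1.795 m/s; V²/2g = 0.1642 m
Re = 6.64×10^5, ε/D = 2.90×10^-4 → f = 0.01581 (Haaland)
Major: h_f = f(L/D)·V²/2g = 0.01581·3321·0.1642 = 8.622 m
Minor: ΣK = 8.24; h_m = ΣK·V²/2g = 1.353 m
Total H_L = 8.622 + 1.353 = 9.975 m

H_L ≈ 9.97 m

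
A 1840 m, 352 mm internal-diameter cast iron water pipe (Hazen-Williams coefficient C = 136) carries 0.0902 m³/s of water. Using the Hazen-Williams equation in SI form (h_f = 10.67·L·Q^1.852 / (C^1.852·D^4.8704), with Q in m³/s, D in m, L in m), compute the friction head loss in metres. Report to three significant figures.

h_f = 10.67·1840·0.0902^1.852 / (136^1.852·0.352^4.8704) = 4.123 m

h_f ≈ 4.12 m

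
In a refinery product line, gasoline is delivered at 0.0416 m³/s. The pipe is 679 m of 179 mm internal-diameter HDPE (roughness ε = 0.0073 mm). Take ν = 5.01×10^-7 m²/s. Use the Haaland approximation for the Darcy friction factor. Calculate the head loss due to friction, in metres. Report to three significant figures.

V = 4Q/(πD²) = 4·0.0416/(π·0.179²) = 1.653 m/s
Re = VD/ν = 1.653·0.179/5.01×10^-7 = 5.91×10^5 → turbulent
ε/D = 0.0073/179 = 4.08×10^-5
Haaland: f = 0.01324
h_f = f(L/D)V²/(2g) = 0.01324·(679/0.179)·1.653²/(2·9.81) = 6.993 m

h_f ≈ 6.99 m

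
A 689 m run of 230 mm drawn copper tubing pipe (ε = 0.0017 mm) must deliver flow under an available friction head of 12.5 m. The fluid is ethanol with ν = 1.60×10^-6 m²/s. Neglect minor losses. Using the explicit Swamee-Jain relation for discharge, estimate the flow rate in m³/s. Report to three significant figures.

Q ≈ 0.0999 m³/s

Swamee-Jain (Type II): Q = -0.965·√(gD⁵h_f/L)·ln[ε/(3.7D) + √(3.17ν²L/(gD³h_f))]
√(gD⁵h_f/L) = √(9.81·0.230⁵·12.5/689) = 0.01070
ε/(3.7D) = 2.00×10^-6; √(3.17ν²L/(gD³h_f)) = 6.12×10^-5
Q = -0.965·0.01070·ln(6.322×10^-5) = 0.09986 m³/s
Check: V = 2.40 m/s, Re = 3.46×10^5, f = 0.01410, h_f = 12.4 m ≈ 12.5 m ✓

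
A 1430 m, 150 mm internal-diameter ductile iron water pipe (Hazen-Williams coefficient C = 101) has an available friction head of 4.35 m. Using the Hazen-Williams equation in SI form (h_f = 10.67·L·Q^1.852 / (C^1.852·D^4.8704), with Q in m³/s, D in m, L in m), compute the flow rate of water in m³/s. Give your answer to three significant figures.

Q ≈ 0.00838 m³/s

Rearranging: Q = [h_f·C^1.852·D^4.8704 / (10.67·L)]^(1/1.852)
Q = [4.35·101^1.852·0.150^4.8704 / (10.67·1430)]^0.540 = 0.008384 m³/s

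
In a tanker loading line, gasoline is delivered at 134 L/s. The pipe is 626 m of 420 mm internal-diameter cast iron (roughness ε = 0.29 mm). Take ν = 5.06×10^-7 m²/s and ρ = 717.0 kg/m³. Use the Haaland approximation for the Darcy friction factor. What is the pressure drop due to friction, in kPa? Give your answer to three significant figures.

Δp ≈ 9.22 kPa

V = 4Q/(πD²) = 4·0.134/(π·0.420²) = 0.9672 m/s
Re = VD/ν = 0.9672·0.420/5.06×10^-7 = 8.03×10^5 → turbulent
ε/D = 0.29/420 = 6.90×10^-4
Haaland: f = 0.01844
h_f = f(L/D)V²/(2g) = 0.01844·(626/0.420)·0.9672²/(2·9.81) = 1.311 m
Δp = ρg·h_f = 717.0·9.81·1.311 = 9.220 kPa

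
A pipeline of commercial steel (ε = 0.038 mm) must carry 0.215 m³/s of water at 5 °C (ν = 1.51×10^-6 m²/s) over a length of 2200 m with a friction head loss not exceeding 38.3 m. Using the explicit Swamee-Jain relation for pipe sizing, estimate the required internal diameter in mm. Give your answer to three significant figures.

D ≈ 320 mm

Swamee-Jain (Type III): D = 0.66·[ε^1.25·(LQ²/(gh_f))^4.75 + ν·Q^9.4·(L/(gh_f))^5.2]^0.04
LQ²/(gh_f) = 0.2707; L/(gh_f) = 5.855
Term 1 = ε^1.25·(…)^4.75 = 6.01×10^-9; Term 2 = ν·Q^9.4·(…)^5.2 = 7.86×10^-9
D = 0.66·(6.01×10^-9 + 7.86×10^-9)^0.04 = 0.3201 m = 320 mm
Check: V = 2.67 m/s, Re = 5.66×10^5, f = 0.01449, h_f = 36.3 m ≈ 38.3 m ✓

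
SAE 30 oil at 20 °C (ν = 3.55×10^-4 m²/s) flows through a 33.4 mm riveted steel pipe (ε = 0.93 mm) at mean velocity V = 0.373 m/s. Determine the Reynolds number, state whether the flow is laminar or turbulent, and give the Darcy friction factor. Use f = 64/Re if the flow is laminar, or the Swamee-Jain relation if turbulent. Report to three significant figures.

Re ≈ 35.1; laminar; f = 64/Re ≈ 1.82

Re = VD/ν = 0.3730·0.0334/3.55×10^-4 = 35.1
Re < 2300 → laminar → f = 64/Re = 1.824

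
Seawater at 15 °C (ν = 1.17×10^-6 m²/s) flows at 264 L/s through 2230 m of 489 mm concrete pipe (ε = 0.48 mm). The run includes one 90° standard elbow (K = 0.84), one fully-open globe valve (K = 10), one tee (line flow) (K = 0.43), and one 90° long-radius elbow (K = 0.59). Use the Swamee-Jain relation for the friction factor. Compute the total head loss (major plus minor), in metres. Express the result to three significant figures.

H_L ≈ 10.5 m

V = 4Q/(πD²) = 1.406 m/s; V²/2g = 0.1007 m
Re = 5.88×10^5, ε/D = 9.82×10^-4 → f = 0.02018 (Swamee-Jain)
Major: h_f = f(L/D)·V²/2g = 0.02018·4560·0.1007 = 9.268 m
Minor: ΣK = 11.9; h_m = ΣK·V²/2g = 1.194 m
Total H_L = 9.268 + 1.194 = 10.46 m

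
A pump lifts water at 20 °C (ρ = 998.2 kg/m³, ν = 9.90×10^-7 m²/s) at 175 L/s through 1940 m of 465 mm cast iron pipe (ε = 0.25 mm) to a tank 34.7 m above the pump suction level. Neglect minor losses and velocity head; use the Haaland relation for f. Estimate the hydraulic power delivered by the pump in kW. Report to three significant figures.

P_hyd ≈ 66.4 kW

V = 4Q/(πD²) = 1.030 m/s; Re = 4.84×10^5; ε/D = 5.38×10^-4; f = 0.01784
h_f = f(L/D)V²/2g = 4.028 m
Total head H = z + h_f = 34.7 + 4.028 = 38.73 m
P_hyd = ρgQH = 998.2·9.81·0.175·38.73 = 66.37 kW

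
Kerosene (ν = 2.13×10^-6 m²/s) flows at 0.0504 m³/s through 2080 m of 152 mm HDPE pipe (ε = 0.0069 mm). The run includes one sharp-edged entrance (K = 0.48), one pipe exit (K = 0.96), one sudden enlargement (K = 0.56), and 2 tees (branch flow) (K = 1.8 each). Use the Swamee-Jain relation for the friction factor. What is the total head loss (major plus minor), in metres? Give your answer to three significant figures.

H_L ≈ 88.1 m

V = 4Q/(πD²) = 2.777 m/s; V²/2g = 0.3932 m
Re = 1.98×10^5, ε/D = 4.54×10^-5 → f = 0.01596 (Swamee-Jain)
Major: h_f = f(L/D)·V²/2g = 0.01596·13684·0.3932 = 85.90 m
Minor: ΣK = 5.60; h_m = ΣK·V²/2g = 2.202 m
Total H_L = 85.90 + 2.202 = 88.10 m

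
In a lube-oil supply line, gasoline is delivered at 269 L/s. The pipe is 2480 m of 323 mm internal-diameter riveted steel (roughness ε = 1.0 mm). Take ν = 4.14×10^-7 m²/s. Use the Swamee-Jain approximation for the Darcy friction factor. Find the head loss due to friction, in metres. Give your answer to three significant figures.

h_f ≈ 112 m

V = 4Q/(πD²) = 4·0.269/(π·0.323²) = 3.283 m/s
Re = VD/ν = 3.283·0.323/4.14×10^-7 = 2.56×10^6 → turbulent
ε/D = 1.0/323 = 0.00310
Swamee-Jain: f = 0.02648
h_f = f(L/D)V²/(2g) = 0.02648·(2480/0.323)·3.283²/(2·9.81) = 111.7 m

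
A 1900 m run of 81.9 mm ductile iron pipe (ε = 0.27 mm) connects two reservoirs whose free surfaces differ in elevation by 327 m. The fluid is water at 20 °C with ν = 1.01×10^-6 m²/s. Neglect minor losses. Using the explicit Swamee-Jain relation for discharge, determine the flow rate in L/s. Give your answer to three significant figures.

Swamee-Jain (Type II): Q = -0.965·√(gD⁵h_f/L)·ln[ε/(3.7D) + √(3.17ν²L/(gD³h_f))]
√(gD⁵h_f/L) = √(9.81·0.0819⁵·327/1900) = 0.002494
ε/(3.7D) = 8.91×10^-4; √(3.17ν²L/(gD³h_f)) = 5.90×10^-5
Q = -0.965·0.002494·ln(9.500×10^-4) = 0.01675 m³/s
Check: V = 3.18 m/s, Re = 2.58×10^5, f = 0.02752, h_f = 329 m ≈ 327 m ✓

Q ≈ 16.8 L/s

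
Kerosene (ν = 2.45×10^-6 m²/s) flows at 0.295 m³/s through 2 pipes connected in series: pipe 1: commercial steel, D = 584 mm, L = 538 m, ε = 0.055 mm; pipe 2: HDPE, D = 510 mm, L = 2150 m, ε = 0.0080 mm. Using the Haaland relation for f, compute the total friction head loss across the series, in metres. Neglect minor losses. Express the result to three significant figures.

H ≈ 7.36 m

Pipe 1: V = 1.101 m/s, Re = 2.63×10^5, ε/D = 9.42×10^-5, f = 0.01548, h_1 = f(L/D)V²/2g = 0.8814 m
Pipe 2: V = 1.444 m/s, Re = 3.01×10^5, ε/D = 1.57×10^-5, f = 0.01447, h_2 = f(L/D)V²/2g = 6.482 m
Series → Q common, losses add: H = Σh = 7.363 m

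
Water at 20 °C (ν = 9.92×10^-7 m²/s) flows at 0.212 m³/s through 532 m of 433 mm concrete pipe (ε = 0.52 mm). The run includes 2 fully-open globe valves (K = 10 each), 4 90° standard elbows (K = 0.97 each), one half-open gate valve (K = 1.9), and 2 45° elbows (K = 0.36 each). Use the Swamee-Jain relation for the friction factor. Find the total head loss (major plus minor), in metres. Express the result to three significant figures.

H_L ≈ 5.53 m

V = 4Q/(πD²) = 1.440 m/s; V²/2g = 0.1056 m
Re = 6.28×10^5, ε/D = 0.00120 → f = 0.02107 (Swamee-Jain)
Major: h_f = f(L/D)·V²/2g = 0.02107·1229·0.1056 = 2.735 m
Minor: ΣK = 26.5; h_m = ΣK·V²/2g = 2.800 m
Total H_L = 2.735 + 2.800 = 5.534 m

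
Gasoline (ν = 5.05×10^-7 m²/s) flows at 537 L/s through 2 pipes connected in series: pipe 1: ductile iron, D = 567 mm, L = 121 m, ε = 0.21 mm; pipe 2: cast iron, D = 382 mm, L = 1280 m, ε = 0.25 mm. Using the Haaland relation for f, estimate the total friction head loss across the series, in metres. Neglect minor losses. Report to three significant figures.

Pipe 1: V = 2.127 m/s, Re = 2.39×10^6, ε/D = 3.70×10^-4, f = 0.01590, h_1 = f(L/D)V²/2g = 0.7821 m
Pipe 2: V = 4.686 m/s, Re = 3.54×10^6, ε/D = 6.54×10^-4, f = 0.01790, h_2 = f(L/D)V²/2g = 67.10 m
Series → Q common, losses add: H = Σh = 67.88 m

H ≈ 67.9 m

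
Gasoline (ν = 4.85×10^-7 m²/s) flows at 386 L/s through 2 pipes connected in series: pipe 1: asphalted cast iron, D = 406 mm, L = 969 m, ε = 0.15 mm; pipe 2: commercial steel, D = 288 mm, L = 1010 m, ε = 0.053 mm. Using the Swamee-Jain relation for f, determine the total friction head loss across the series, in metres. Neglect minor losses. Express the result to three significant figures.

H ≈ 104 m

Pipe 1: V = 2.982 m/s, Re = 2.50×10^6, ε/D = 3.69×10^-4, f = 0.01595, h_1 = f(L/D)V²/2g = 17.25 m
Pipe 2: V = 5.925 m/s, Re = 3.52×10^6, ε/D = 1.84×10^-4, f = 0.01388, h_2 = f(L/D)V²/2g = 87.13 m
Series → Q common, losses add: H = Σh = 104.4 m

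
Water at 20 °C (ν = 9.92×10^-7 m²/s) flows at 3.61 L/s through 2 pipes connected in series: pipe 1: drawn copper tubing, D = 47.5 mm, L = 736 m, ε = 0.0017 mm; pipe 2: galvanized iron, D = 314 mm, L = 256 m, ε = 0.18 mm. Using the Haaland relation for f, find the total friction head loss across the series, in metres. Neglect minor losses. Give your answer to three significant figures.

Pipe 1: V = 2.037 m/s, Re = 9.75×10^4, ε/D = 3.58×10^-5, f = 0.01806, h_1 = f(L/D)V²/2g = 59.19 m
Pipe 2: V = 0.04662 m/s, Re = 1.48×10^4, ε/D = 5.73×10^-4, f = 0.02871, h_2 = f(L/D)V²/2g = 0.002593 m
Series → Q common, losses add: H = Σh = 59.19 m

H ≈ 59.2 m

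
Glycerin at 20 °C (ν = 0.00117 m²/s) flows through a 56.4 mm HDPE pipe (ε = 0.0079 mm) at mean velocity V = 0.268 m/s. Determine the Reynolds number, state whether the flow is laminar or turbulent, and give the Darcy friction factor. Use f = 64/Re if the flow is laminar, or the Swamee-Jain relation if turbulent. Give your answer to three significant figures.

Re = VD/ν = 0.2680·0.0564/0.00117 = 12.9
Re < 2300 → laminar → f = 64/Re = 4.954

Re ≈ 12.9; laminar; f = 64/Re ≈ 4.95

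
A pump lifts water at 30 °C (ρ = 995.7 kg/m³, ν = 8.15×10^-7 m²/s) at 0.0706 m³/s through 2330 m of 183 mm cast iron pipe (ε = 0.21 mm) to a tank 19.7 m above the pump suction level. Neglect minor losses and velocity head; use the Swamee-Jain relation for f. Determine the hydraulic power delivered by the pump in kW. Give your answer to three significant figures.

V = 4Q/(πD²) = 2.684 m/s; Re = 6.03×10^5; ε/D = 0.00115; f = 0.02087
h_f = f(L/D)V²/2g = 97.60 m
Total head H = z + h_f = 19.7 + 97.60 = 117.3 m
P_hyd = ρgQH = 995.7·9.81·0.0706·117.3 = 80.89 kW

P_hyd ≈ 80.9 kW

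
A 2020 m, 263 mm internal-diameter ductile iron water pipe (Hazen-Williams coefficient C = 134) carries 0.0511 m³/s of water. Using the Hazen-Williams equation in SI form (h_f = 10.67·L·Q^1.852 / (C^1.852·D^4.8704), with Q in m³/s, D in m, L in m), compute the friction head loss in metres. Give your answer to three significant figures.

h_f ≈ 6.72 m

h_f = 10.67·2020·0.0511^1.852 / (134^1.852·0.263^4.8704) = 6.717 m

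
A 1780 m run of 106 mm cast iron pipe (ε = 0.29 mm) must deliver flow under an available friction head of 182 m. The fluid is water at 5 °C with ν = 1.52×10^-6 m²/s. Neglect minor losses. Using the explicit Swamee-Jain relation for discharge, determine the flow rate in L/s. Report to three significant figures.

Swamee-Jain (Type II): Q = -0.965·√(gD⁵h_f/L)·ln[ε/(3.7D) + √(3.17ν²L/(gD³h_f))]
√(gD⁵h_f/L) = √(9.81·0.106⁵·182/1780) = 0.003664
ε/(3.7D) = 7.39×10^-4; √(3.17ν²L/(gD³h_f)) = 7.83×10^-5
Q = -0.965·0.003664·ln(8.177×10^-4) = 0.02513 m³/s
Check: V = 2.85 m/s, Re = 1.99×10^5, f = 0.02640, h_f = 183 m ≈ 182 m ✓

Q ≈ 25.1 L/s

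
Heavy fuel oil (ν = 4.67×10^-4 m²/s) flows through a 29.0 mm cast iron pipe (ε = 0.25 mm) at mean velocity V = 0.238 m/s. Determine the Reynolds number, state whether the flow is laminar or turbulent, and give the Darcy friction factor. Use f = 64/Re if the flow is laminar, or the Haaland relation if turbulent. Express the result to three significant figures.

Re = VD/ν = 0.2380·0.0290/4.67×10^-4 = 14.8
Re < 2300 → laminar → f = 64/Re = 4.330

Re ≈ 14.8; laminar; f = 64/Re ≈ 4.33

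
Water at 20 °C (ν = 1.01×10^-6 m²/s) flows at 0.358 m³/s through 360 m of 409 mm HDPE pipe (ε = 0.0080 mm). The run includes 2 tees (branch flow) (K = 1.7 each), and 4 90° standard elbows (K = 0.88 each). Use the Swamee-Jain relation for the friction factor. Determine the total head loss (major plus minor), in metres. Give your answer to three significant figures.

V = 4Q/(πD²) = 2.725 m/s; V²/2g = 0.3784 m
Re = 1.10×10^6, ε/D = 1.96×10^-5 → f = 0.01191 (Swamee-Jain)
Major: h_f = f(L/D)·V²/2g = 0.01191·880.2·0.3784 = 3.967 m
Minor: ΣK = 6.92; h_m = ΣK·V²/2g = 2.619 m
Total H_L = 3.967 + 2.619 = 6.586 m

H_L ≈ 6.59 m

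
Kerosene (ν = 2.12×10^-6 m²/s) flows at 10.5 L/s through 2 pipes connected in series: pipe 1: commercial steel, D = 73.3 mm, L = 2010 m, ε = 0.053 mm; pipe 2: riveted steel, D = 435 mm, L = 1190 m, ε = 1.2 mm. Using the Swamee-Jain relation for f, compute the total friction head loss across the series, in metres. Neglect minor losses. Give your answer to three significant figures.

H ≈ 188 m

Pipe 1: V = 2.488 m/s, Re = 8.60×10^4, ε/D = 7.23×10^-4, f = 0.02170, h_1 = f(L/D)V²/2g = 187.8 m
Pipe 2: V = 0.07065 m/s, Re = 1.45×10^4, ε/D = 0.00276, f = 0.03305, h_2 = f(L/D)V²/2g = 0.02301 m
Series → Q common, losses add: H = Σh = 187.8 m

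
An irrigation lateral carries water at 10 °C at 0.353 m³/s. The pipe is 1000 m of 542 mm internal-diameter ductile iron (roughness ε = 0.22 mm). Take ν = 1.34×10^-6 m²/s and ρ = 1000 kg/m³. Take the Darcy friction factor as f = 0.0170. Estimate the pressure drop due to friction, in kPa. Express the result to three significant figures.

Δp ≈ 36.7 kPa

V = 4Q/(πD²) = 4·0.353/(π·0.542²) = 1.530 m/s
h_f = f(L/D)V²/(2g) = 0.01700·(1000/0.542)·1.530²/(2·9.81) = 3.742 m
Δp = ρg·h_f = 1000·9.81·3.742 = 36.71 kPa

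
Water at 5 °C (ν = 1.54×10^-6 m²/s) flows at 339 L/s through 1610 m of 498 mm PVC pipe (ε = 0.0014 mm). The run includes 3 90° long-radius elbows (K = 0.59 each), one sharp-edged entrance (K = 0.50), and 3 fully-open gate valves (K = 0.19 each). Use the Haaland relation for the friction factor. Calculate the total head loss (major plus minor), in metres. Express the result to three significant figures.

V = 4Q/(πD²) = 1.740 m/s; V²/2g = 0.1544 m
Re = 5.63×10^5, ε/D = 2.81×10^-6 → f = 0.01282 (Haaland)
Major: h_f = f(L/D)·V²/2g = 0.01282·3233·0.1544 = 6.401 m
Minor: ΣK = 2.84; h_m = ΣK·V²/2g = 0.4385 m
Total H_L = 6.401 + 0.4385 = 6.839 m

H_L ≈ 6.84 m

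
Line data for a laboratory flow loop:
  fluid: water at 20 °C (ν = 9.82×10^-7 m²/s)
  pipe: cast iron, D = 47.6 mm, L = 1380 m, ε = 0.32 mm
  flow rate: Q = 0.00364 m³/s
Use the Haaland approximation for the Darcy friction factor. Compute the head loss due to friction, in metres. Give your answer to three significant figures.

h_f ≈ 211 m

V = 4Q/(πD²) = 4·0.00364/(π·0.0476²) = 2.045 m/s
Re = VD/ν = 2.045·0.0476/9.82×10^-7 = 9.92×10^4 → turbulent
ε/D = 0.32/47.6 = 0.00672
Haaland: f = 0.03407
h_f = f(L/D)V²/(2g) = 0.03407·(1380/0.0476)·2.045²/(2·9.81) = 210.6 m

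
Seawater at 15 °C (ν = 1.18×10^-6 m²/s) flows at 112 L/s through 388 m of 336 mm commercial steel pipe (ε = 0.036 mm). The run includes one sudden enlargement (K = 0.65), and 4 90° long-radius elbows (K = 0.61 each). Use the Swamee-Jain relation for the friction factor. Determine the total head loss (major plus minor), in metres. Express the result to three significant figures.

H_L ≈ 1.67 m

V = 4Q/(πD²) = 1.263 m/s; V²/2g = 0.08132 m
Re = 3.60×10^5, ε/D = 1.07×10^-4 → f = 0.01514 (Swamee-Jain)
Major: h_f = f(L/D)·V²/2g = 0.01514·1155·0.08132 = 1.421 m
Minor: ΣK = 3.09; h_m = ΣK·V²/2g = 0.2513 m
Total H_L = 1.421 + 0.2513 = 1.673 m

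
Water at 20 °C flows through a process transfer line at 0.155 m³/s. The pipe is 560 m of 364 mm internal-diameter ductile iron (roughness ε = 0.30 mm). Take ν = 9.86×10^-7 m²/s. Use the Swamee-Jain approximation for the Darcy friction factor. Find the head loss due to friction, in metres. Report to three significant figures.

h_f ≈ 3.39 m

V = 4Q/(πD²) = 4·0.155/(π·0.364²) = 1.489 m/s
Re = VD/ν = 1.489·0.364/9.86×10^-7 = 5.50×10^5 → turbulent
ε/D = 0.30/364 = 8.24×10^-4
Swamee-Jain: f = 0.01949
h_f = f(L/D)V²/(2g) = 0.01949·(560/0.364)·1.489²/(2·9.81) = 3.390 m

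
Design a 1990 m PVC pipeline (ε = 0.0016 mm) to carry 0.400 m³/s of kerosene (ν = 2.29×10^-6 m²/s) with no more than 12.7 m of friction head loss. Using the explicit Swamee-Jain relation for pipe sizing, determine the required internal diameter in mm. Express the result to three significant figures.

D ≈ 495 mm

Swamee-Jain (Type III): D = 0.66·[ε^1.25·(LQ²/(gh_f))^4.75 + ν·Q^9.4·(L/(gh_f))^5.2]^0.04
LQ²/(gh_f) = 2.556; L/(gh_f) = 15.97
Term 1 = ε^1.25·(…)^4.75 = 4.91×10^-6; Term 2 = ν·Q^9.4·(…)^5.2 = 7.53×10^-4
D = 0.66·(4.91×10^-6 + 7.53×10^-4)^0.04 = 0.4951 m = 495 mm
Check: V = 2.08 m/s, Re = 4.49×10^5, f = 0.01339, h_f = 11.8 m ≈ 12.7 m ✓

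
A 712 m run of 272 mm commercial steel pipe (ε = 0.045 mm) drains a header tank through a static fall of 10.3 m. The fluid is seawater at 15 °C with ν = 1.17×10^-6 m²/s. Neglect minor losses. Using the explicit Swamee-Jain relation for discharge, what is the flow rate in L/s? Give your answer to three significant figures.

Swamee-Jain (Type II): Q = -0.965·√(gD⁵h_f/L)·ln[ε/(3.7D) + √(3.17ν²L/(gD³h_f))]
√(gD⁵h_f/L) = √(9.81·0.272⁵·10.3/712) = 0.01454
ε/(3.7D) = 4.47×10^-5; √(3.17ν²L/(gD³h_f)) = 3.90×10^-5
Q = -0.965·0.01454·ln(8.369×10^-5) = 0.1317 m³/s
Check: V = 2.27 m/s, Re = 5.27×10^5, f = 0.01510, h_f = 10.3 m ≈ 10.3 m ✓

Q ≈ 132 L/s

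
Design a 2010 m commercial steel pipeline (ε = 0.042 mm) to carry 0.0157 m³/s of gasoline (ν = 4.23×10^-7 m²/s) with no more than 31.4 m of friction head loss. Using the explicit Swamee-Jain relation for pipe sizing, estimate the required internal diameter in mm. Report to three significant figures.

D ≈ 119 mm

Swamee-Jain (Type III): D = 0.66·[ε^1.25·(LQ²/(gh_f))^4.75 + ν·Q^9.4·(L/(gh_f))^5.2]^0.04
LQ²/(gh_f) = 0.001608; L/(gh_f) = 6.525
Term 1 = ε^1.25·(…)^4.75 = 1.82×10^-19; Term 2 = ν·Q^9.4·(…)^5.2 = 8.01×10^-20
D = 0.66·(1.82×10^-19 + 8.01×10^-20)^0.04 = 0.1192 m = 119 mm
Check: V = 1.41 m/s, Re = 3.96×10^5, f = 0.01704, h_f = 29.0 m ≈ 31.4 m ✓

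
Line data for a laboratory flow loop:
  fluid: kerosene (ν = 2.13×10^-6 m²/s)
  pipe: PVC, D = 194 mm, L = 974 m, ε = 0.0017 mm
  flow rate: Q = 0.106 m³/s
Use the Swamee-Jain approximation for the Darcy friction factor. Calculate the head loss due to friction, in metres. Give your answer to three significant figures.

V = 4Q/(πD²) = 4·0.106/(π·0.194²) = 3.586 m/s
Re = VD/ν = 3.586·0.194/2.13×10^-6 = 3.27×10^5 → turbulent
ε/D = 0.0017/194 = 8.76×10^-6
Swamee-Jain: f = 0.01426
h_f = f(L/D)V²/(2g) = 0.01426·(974/0.194)·3.586²/(2·9.81) = 46.91 m

h_f ≈ 46.9 m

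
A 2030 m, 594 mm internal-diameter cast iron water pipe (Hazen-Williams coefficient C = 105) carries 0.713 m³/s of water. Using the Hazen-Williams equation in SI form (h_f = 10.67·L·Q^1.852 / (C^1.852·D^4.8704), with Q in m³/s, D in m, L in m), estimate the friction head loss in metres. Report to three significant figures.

h_f ≈ 26.4 m

h_f = 10.67·2030·0.713^1.852 / (105^1.852·0.594^4.8704) = 26.43 m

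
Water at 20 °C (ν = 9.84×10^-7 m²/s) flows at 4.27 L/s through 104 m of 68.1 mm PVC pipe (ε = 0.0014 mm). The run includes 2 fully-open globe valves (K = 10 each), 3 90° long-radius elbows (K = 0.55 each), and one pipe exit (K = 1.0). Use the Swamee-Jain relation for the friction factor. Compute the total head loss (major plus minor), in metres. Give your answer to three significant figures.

H_L ≈ 3.60 m

V = 4Q/(πD²) = 1.172 m/s; V²/2g = 0.07005 m
Re = 8.11×10^4, ε/D = 2.06×10^-5 → f = 0.01878 (Swamee-Jain)
Major: h_f = f(L/D)·V²/2g = 0.01878·1527·0.07005 = 2.009 m
Minor: ΣK = 22.6; h_m = ΣK·V²/2g = 1.587 m
Total H_L = 2.009 + 1.587 = 3.596 m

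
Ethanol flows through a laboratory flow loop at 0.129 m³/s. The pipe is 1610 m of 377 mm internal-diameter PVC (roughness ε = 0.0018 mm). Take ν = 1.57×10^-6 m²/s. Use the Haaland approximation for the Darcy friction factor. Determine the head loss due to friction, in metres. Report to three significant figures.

h_f ≈ 4.24 m

V = 4Q/(πD²) = 4·0.129/(π·0.377²) = 1.156 m/s
Re = VD/ν = 1.156·0.377/1.57×10^-6 = 2.77×10^5 → turbulent
ε/D = 0.0018/377 = 4.77×10^-6
Haaland: f = 0.01459
h_f = f(L/D)V²/(2g) = 0.01459·(1610/0.377)·1.156²/(2·9.81) = 4.241 m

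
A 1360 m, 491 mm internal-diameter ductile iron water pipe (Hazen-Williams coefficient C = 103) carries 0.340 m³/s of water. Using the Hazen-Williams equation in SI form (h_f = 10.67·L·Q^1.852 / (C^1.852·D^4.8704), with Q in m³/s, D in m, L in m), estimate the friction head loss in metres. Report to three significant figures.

h_f = 10.67·1360·0.340^1.852 / (103^1.852·0.491^4.8704) = 11.77 m

h_f ≈ 11.8 m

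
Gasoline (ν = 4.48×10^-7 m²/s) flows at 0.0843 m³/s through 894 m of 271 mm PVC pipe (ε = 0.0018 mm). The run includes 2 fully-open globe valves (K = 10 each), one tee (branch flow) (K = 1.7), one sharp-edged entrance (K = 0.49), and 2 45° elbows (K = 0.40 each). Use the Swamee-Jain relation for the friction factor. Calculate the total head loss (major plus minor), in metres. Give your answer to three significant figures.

H_L ≈ 6.81 m

V = 4Q/(πD²) = 1.462 m/s; V²/2g = 0.1089 m
Re = 8.84×10^5, ε/D = 6.64×10^-6 → f = 0.01200 (Swamee-Jain)
Major: h_f = f(L/D)·V²/2g = 0.01200·3299·0.1089 = 4.311 m
Minor: ΣK = 23.0; h_m = ΣK·V²/2g = 2.503 m
Total H_L = 4.311 + 2.503 = 6.814 m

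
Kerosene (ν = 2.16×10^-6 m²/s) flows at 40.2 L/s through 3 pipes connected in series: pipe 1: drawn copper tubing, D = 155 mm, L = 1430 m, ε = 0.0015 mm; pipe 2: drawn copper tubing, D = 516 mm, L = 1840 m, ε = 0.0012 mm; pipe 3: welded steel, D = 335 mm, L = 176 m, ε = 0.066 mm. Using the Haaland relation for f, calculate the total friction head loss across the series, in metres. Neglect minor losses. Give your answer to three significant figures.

H ≈ 35.2 m

Pipe 1: V = 2.130 m/s, Re = 1.53×10^5, ε/D = 9.68×10^-6, f = 0.01639, h_1 = f(L/D)V²/2g = 34.98 m
Pipe 2: V = 0.1922 m/s, Re = 4.59×10^4, ε/D = 2.33×10^-6, f = 0.02112, h_2 = f(L/D)V²/2g = 0.1419 m
Pipe 3: V = 0.4561 m/s, Re = 7.07×10^4, ε/D = 1.97×10^-4, f = 0.01991, h_3 = f(L/D)V²/2g = 0.1109 m
Series → Q common, losses add: H = Σh = 35.23 m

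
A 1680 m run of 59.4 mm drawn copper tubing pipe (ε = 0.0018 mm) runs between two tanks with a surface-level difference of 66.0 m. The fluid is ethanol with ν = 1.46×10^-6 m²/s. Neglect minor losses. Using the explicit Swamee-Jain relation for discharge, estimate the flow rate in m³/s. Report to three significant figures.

Q ≈ 0.00418 m³/s

Swamee-Jain (Type II): Q = -0.965·√(gD⁵h_f/L)·ln[ε/(3.7D) + √(3.17ν²L/(gD³h_f))]
√(gD⁵h_f/L) = √(9.81·0.0594⁵·66.0/1680) = 5.338×10^-4
ε/(3.7D) = 8.19×10^-6; √(3.17ν²L/(gD³h_f)) = 2.89×10^-4
Q = -0.965·5.338×10^-4·ln(2.974×10^-4) = 0.004183 m³/s
Check: V = 1.51 m/s, Re = 6.14×10^4, f = 0.01997, h_f = 65.6 m ≈ 66.0 m ✓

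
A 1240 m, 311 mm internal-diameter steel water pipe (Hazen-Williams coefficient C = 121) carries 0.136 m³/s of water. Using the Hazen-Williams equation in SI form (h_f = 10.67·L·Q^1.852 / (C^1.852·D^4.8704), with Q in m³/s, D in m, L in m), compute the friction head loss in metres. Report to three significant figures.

h_f = 10.67·1240·0.136^1.852 / (121^1.852·0.311^4.8704) = 13.49 m

h_f ≈ 13.5 m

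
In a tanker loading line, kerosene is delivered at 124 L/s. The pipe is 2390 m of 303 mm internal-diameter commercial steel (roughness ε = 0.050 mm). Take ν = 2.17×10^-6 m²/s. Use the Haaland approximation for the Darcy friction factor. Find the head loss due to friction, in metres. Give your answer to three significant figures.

V = 4Q/(πD²) = 4·0.124/(π·0.303²) = 1.720 m/s
Re = VD/ν = 1.720·0.303/2.17×10^-6 = 2.40×10^5 → turbulent
ε/D = 0.050/303 = 1.65×10^-4
Haaland: f = 0.01623
h_f = f(L/D)V²/(2g) = 0.01623·(2390/0.303)·1.720²/(2·9.81) = 19.29 m

h_f ≈ 19.3 m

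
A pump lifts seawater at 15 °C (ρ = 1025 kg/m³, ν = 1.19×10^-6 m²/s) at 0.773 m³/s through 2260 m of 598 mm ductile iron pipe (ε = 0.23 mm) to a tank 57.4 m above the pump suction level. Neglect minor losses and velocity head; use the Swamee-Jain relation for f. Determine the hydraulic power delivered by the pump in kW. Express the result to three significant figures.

P_hyd ≈ 631 kW

V = 4Q/(πD²) = 2.752 m/s; Re = 1.38×10^6; ε/D = 3.85×10^-4; f = 0.01629
h_f = f(L/D)V²/2g = 23.77 m
Total head H = z + h_f = 57.4 + 23.77 = 81.17 m
P_hyd = ρgQH = 1025·9.81·0.773·81.17 = 630.9 kW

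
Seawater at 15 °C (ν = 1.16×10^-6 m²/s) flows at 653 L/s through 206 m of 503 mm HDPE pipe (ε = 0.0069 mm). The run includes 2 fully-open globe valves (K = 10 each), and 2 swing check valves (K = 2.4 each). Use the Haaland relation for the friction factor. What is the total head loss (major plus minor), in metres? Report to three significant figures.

V = 4Q/(πD²) = 3.286 m/s; V²/2g = 0.5504 m
Re = 1.42×10^6, ε/D = 1.37×10^-5 → f = 0.01125 (Haaland)
Major: h_f = f(L/D)·V²/2g = 0.01125·409.5·0.5504 = 2.536 m
Minor: ΣK = 24.8; h_m = ΣK·V²/2g = 13.65 m
Total H_L = 2.536 + 13.65 = 16.19 m

H_L ≈ 16.2 m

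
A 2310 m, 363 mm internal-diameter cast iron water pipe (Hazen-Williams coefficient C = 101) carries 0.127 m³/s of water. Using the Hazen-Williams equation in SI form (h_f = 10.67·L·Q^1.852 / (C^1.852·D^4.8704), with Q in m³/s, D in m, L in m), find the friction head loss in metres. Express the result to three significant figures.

h_f = 10.67·2310·0.127^1.852 / (101^1.852·0.363^4.8704) = 14.57 m

h_f ≈ 14.6 m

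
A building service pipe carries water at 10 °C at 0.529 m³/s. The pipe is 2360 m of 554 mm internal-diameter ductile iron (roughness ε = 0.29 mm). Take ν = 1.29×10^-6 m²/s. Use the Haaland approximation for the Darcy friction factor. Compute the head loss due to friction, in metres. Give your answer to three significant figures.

h_f ≈ 18.1 m

V = 4Q/(πD²) = 4·0.529/(π·0.554²) = 2.195 m/s
Re = VD/ν = 2.195·0.554/1.29×10^-6 = 9.42×10^5 → turbulent
ε/D = 0.29/554 = 5.23×10^-4
Haaland: f = 0.01736
h_f = f(L/D)V²/(2g) = 0.01736·(2360/0.554)·2.195²/(2·9.81) = 18.15 m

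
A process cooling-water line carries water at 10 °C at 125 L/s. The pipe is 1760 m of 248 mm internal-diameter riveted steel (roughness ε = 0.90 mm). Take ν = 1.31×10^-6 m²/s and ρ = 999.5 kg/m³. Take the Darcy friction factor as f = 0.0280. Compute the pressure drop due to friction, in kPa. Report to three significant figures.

Δp ≈ 665 kPa

V = 4Q/(πD²) = 4·0.125/(π·0.248²) = 2.588 m/s
h_f = f(L/D)V²/(2g) = 0.02800·(1760/0.248)·2.588²/(2·9.81) = 67.82 m
Δp = ρg·h_f = 999.5·9.81·67.82 = 665.0 kPa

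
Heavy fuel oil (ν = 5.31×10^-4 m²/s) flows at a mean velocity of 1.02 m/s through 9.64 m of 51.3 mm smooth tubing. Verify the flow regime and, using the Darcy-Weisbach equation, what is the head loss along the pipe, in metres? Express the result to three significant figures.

h_f ≈ 6.47 m

Re = VD/ν = 1.02·0.05130/5.31×10^-4 = 98.5 → laminar (Re < 2300)
f = 64/Re = 0.6495
h_f = f(L/D)V²/(2g) = 0.6495·(9.64/0.05130)·1.02²/(2·9.81) = 6.472 m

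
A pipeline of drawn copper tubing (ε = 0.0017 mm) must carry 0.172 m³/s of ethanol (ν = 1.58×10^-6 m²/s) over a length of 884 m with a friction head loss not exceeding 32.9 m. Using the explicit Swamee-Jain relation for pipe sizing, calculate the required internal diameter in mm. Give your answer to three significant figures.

Swamee-Jain (Type III): D = 0.66·[ε^1.25·(LQ²/(gh_f))^4.75 + ν·Q^9.4·(L/(gh_f))^5.2]^0.04
LQ²/(gh_f) = 0.08103; L/(gh_f) = 2.739
Term 1 = ε^1.25·(…)^4.75 = 4.02×10^-13; Term 2 = ν·Q^9.4·(…)^5.2 = 1.94×10^-11
D = 0.66·(4.02×10^-13 + 1.94×10^-11)^0.04 = 0.2463 m = 246 mm
Check: V = 3.61 m/s, Re = 5.63×10^5, f = 0.01294, h_f = 30.9 m ≈ 32.9 m ✓

D ≈ 246 mm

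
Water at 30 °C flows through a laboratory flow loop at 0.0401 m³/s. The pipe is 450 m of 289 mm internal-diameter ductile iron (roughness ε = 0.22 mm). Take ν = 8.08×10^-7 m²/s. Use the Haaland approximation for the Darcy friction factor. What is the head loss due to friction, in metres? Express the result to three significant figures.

V = 4Q/(πD²) = 4·0.0401/(π·0.289²) = 0.6113 m/s
Re = VD/ν = 0.6113·0.289/8.08×10^-7 = 2.19×10^5 → turbulent
ε/D = 0.22/289 = 7.61×10^-4
Haaland: f = 0.01979
h_f = f(L/D)V²/(2g) = 0.01979·(450/0.289)·0.6113²/(2·9.81) = 0.5869 m

h_f ≈ 0.587 m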